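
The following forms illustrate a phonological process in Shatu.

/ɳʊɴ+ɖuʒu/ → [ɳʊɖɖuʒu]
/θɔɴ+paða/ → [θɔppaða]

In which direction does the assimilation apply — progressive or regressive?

regressive

Underlying /ɴ/ is realised as [ɖ] next to /ɖ/; /ɖ/ itself does not change.
The output [ɖ] is identical to the trigger /ɖ/ — every feature (place, manner, voicing) has been copied — so this is total assimilation.
The remaining alternation confirms this: /ɴ/ → [p] before /p/ — in each case the output is a copy of the following consonant.
The trigger is the following segment, so the direction is regressive (anticipatory).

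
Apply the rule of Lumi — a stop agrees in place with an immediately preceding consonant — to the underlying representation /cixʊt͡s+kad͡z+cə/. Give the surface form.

[cixʊt͡stad͡ztə]

The rule targets /k/ (voiceless velar stop), which sits after the trigger /t͡s/ (alveolar).
A voiceless alveolar stop is [t], so the surface segment is [t].
At the second juncture, /c/ likewise becomes [t] adjacent to /d͡z/.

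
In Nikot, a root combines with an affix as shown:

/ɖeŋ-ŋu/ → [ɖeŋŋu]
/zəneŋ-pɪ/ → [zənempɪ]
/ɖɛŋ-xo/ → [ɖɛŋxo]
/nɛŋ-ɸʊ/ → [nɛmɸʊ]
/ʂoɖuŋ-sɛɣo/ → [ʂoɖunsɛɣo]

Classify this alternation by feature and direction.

Comparing underlying and surface forms, /ŋ/ → [m] is the alternation; the neighbouring /p/ is constant.
The change velar → bilabial matches the place of the following /p/, identifying this as place assimilation.
Manner and voice are unchanged, so the assimilation is partial, not total.
Checking the remaining alternations: /ŋ/ → [m] before /ɸ/ (velar → bilabial, matching bilabial); /ŋ/ → [n] before /s/ (velar → alveolar, matching alveolar) — only place changes, and always toward the following segment.
No alternation appears in [ɖeŋŋu], [ɖɛŋxo]: there the adjacent consonants already agree in place (/ŋ/ and /ŋ/ are both velar; /ŋ/ and /x/ are both velar), so these forms are consistent with the same rule.
The trigger is the following segment, so the direction is regressive (anticipatory).

regressive place assimilation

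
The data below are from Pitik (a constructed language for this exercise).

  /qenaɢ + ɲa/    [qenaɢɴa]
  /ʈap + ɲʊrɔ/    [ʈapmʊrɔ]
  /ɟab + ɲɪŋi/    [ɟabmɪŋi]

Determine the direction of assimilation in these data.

progressive

Underlying /ɲ/ is realised as [ɴ] next to /ɢ/; /ɢ/ itself does not change.
The change palatal → uvular matches the place of the preceding /ɢ/, identifying this as place assimilation.
The other alternating forms pattern the same way: /ɲ/ → [m] after /p/ (palatal → bilabial, matching bilabial); /ɲ/ → [m] after /b/ (palatal → bilabial, matching bilabial) — only place changes, and always toward the preceding segment.
Since the segment that changes follows the conditioning segment, the assimilation is progressive.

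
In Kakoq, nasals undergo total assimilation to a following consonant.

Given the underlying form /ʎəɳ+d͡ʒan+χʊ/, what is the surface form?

[ʎəd͡ʒd͡ʒaχχʊ]

/ɳ/ is the segment targeted by the rule; it sits immediately before /d͡ʒ/, so it assimilates completely and surfaces as [d͡ʒ].
The same rule applies at the second boundary: /n/ → [χ] next to /χ/.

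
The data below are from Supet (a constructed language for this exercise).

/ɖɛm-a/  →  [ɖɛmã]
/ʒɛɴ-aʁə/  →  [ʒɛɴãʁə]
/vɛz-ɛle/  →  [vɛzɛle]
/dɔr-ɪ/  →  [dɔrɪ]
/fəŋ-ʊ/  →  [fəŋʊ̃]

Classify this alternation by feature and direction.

progressive nasality assimilation (vowel nasalisation)

The vowel /a/ surfaces as nasalised [ã] next to the preceding nasal /m/ — it has acquired the [+nasal] feature of its neighbour.
Likewise in the remaining data: /a/ → [ã] after /ɴ/; /ʊ/ → [ʊ̃] after /ŋ/ — each time a vowel is nasalised next to a preceding nasal.
No change occurs in [vɛzɛle], [dɔrɪ] because the vowel at the boundary is adjacent to an oral consonant, not a nasal (/ɛ/ next to /z/; /ɪ/ next to /r/).
Because the conditioning nasal is to the left of the vowel that changes, the process is progressive (perseverative).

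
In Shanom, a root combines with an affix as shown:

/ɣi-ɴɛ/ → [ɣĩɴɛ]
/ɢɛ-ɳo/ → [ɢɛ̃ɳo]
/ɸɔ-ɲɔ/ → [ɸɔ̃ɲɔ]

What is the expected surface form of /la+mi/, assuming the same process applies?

The data show regressive nasality assimilation (vowel nasalisation): /i/ → [ĩ] before /ɴ/; /ɛ/ → [ɛ̃] before /ɳ/; /ɔ/ → [ɔ̃] before /ɲ/ — a vowel is nasalised by an immediately following nasal consonant.
The vowel /a/ is adjacent to the following nasal /m/, so it acquires [+nasal] and surfaces as [ã].

[lãmi]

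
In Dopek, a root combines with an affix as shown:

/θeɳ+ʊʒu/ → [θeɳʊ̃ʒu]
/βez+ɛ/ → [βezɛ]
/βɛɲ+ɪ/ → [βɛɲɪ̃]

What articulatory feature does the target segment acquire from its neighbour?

The vowel /ʊ/ surfaces as nasalised [ʊ̃] next to the preceding nasal /ɳ/ — it has acquired the [+nasal] feature of its neighbour.
Likewise in the remaining data: /ɪ/ → [ɪ̃] after /ɲ/ — each time a vowel is nasalised next to a preceding nasal.
No change occurs in [βezɛ] because the vowel at the boundary is adjacent to an oral consonant, not a nasal (/ɛ/ next to /z/).

nasality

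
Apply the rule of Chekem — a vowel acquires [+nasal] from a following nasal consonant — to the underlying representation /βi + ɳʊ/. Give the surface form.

[βĩɳʊ]

/i/ sits next to the nasal /ɳ/ and is therefore nasalised to [ĩ].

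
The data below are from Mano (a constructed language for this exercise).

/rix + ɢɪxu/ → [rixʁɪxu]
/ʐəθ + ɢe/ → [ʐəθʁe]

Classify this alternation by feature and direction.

Underlying /ɢ/ is realised as [ʁ] next to /x/; /x/ itself does not change.
The change stop → fricative matches the manner of the preceding /x/, identifying this as manner assimilation.
Place and voice are unchanged, so the assimilation is partial, not total.
The other alternating form patterns the same way: /ɢ/ → [ʁ] after /θ/ (stop → fricative, matching a fricative) — only manner changes, and always toward the preceding segment.
The trigger is the preceding segment, so the direction is progressive (perseverative).

progressive manner assimilation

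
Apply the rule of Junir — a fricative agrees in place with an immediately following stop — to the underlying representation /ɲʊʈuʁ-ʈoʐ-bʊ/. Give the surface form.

[ɲʊʈuʐʈoβbʊ]

/ʁ/ is a voiced uvular fricative. The following trigger /ʈ/ is retroflex, so /ʁ/ must become retroflex as well.
A voiced retroflex fricative is [ʐ], so the surface segment is [ʐ].
At the second juncture, /ʐ/ likewise becomes [β] adjacent to /b/.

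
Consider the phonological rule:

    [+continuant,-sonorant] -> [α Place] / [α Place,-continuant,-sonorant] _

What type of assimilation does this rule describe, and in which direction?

The rule copies the place features (abbreviated [Place]) from the environment onto the target, so the assimilating feature is place.
Since the environment is written before the underscore, the trigger precedes the target; the direction is progressive.

progressive place assimilation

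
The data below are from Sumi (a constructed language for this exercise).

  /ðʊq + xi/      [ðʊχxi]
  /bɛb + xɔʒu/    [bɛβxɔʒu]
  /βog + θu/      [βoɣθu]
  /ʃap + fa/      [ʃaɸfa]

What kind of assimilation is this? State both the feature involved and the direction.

regressive manner assimilation

Underlying /q/ is realised as [χ] next to /x/; /x/ itself does not change.
The change stop → fricative matches the manner of the following /x/, identifying this as manner assimilation.
Place and voice are unchanged, so the assimilation is partial, not total.
The other alternating forms pattern the same way: /b/ → [β] before /x/ (stop → fricative, matching a fricative); /g/ → [ɣ] before /θ/ (stop → fricative, matching a fricative); /p/ → [ɸ] before /f/ (stop → fricative, matching a fricative) — only manner changes, and always toward the following segment.
Since the segment that changes precedes the conditioning segment, the assimilation is regressive.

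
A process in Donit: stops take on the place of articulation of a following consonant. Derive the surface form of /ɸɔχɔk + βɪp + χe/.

The rule targets /k/ (voiceless velar stop), which sits before the trigger /β/ (bilabial).
A voiceless bilabial stop is [p], so the surface segment is [p].
At the second juncture, /p/ likewise becomes [q] adjacent to /χ/.

[ɸɔχɔpβɪqχe]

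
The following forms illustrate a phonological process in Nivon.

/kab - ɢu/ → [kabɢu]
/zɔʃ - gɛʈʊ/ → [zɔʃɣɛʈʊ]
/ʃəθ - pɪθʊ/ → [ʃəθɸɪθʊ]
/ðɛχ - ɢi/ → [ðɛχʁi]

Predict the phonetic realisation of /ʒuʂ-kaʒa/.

[ʒuʂxaʒa]

The data show progressive manner assimilation: /g/ → [ɣ] after /ʃ/; /p/ → [ɸ] after /θ/; /ɢ/ → [ʁ] after /χ/. In each pair only manner changes, matching the preceding consonant, while place and voice stay constant.
No alternation appears in [kabɢu]: there the adjacent consonants already agree in manner (/ɢ/ and /b/ are both stops), so this form is consistent with the same rule.
/k/ is a voiceless velar stop. The preceding trigger /ʂ/ is a fricative, so /k/ must become a fricative as well.
Changing only its manner to fricative gives [x] — the voiceless velar fricative.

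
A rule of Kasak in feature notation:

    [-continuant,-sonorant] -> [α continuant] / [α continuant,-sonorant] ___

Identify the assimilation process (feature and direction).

The shared variable α links the value of [continuant] on the target to that of the neighbouring obstruent. [continuant] distinguishes stops from fricatives — a manner-of-articulation feature — so this is manner assimilation.
Since the environment is written before the underscore, the trigger precedes the target; the direction is progressive.

progressive manner assimilation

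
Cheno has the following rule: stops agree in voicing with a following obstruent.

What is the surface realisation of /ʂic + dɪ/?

[ʂiɟdɪ]

The rule targets /c/ (voiceless palatal stop), which sits before the trigger /d/ (voiced).
Changing only its voicing to voiced gives [ɟ] — the voiced palatal stop.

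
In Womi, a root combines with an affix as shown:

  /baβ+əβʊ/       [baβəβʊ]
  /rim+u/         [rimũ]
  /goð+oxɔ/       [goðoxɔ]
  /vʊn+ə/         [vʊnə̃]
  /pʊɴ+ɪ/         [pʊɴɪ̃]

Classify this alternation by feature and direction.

The vowel /u/ surfaces as nasalised [ũ] next to the preceding nasal /m/ — it has acquired the [+nasal] feature of its neighbour.
The other forms show the same pattern: /ə/ → [ə̃] after /n/; /ɪ/ → [ɪ̃] after /ɴ/ — each time a vowel is nasalised next to a preceding nasal.
No change occurs in [baβəβʊ], [goðoxɔ] because the vowel at the boundary is adjacent to an oral consonant, not a nasal (/ə/ next to /β/; /o/ next to /ð/).
Because the conditioning nasal is to the left of the vowel that changes, the process is progressive (perseverative).

progressive nasality assimilation (vowel nasalisation)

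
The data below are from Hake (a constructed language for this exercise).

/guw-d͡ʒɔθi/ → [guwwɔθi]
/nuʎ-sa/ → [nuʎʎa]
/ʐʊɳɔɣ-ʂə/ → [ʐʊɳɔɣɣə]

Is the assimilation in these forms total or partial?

total assimilation

The segment that alternates is /d͡ʒ/, which surfaces as [w] when adjacent to /w/.
The output [w] is identical to the trigger /w/ — every feature (place, manner, voicing) has been copied — so this is total assimilation.
The remaining alternations confirm this: /s/ → [ʎ] after /ʎ/; /ʂ/ → [ɣ] after /ɣ/ — in each case the output is a copy of the preceding consonant.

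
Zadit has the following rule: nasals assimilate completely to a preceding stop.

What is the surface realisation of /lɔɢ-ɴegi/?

/ɴ/ is the segment targeted by the rule; it sits immediately after /ɢ/, so it assimilates completely and surfaces as [ɢ].

[lɔɢɢegi]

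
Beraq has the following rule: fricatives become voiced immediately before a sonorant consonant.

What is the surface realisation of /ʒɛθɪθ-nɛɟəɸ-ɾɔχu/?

[ʒɛθɪðnɛɟəβɾɔχu]

The rule targets /θ/ (voiceless dental fricative), which sits before the trigger /n/ (voiced).
Changing only its voicing to voiced gives [ð] — the voiced dental fricative.
At the second juncture, /ɸ/ likewise becomes [β] adjacent to /ɾ/.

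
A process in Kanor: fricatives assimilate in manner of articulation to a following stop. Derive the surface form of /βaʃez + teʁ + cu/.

[βaʃedteɢcu]

/z/ is a voiced alveolar fricative. The following trigger /t/ is a stop, so /z/ must become a stop as well.
Changing only its manner to stop gives [d] — the voiced alveolar stop.
The same rule applies at the second boundary: /ʁ/ → [ɢ] next to /c/.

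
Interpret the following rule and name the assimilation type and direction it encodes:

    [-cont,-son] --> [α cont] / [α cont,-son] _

The shared variable α links the value of [cont] on the target to that of the neighbouring obstruent. [cont] distinguishes stops from fricatives — a manner-of-articulation feature — so this is manner assimilation.
The conditioning segment sits to the left of the focus bar, meaning the trigger precedes the segment that changes — progressive assimilation.

progressive manner assimilation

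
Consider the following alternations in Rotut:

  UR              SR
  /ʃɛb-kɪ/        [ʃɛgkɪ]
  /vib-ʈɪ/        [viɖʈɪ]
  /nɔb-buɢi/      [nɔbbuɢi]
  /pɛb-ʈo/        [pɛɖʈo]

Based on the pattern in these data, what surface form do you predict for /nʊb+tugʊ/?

[nʊdtugʊ]

The data show regressive place assimilation: /b/ → [g] before /k/; /b/ → [ɖ] before /ʈ/. In each pair only place changes, matching the following consonant, while manner and voice stay constant.
No alternation appears in [nɔbbuɢi]: there the adjacent consonants already agree in place (/b/ and /b/ are both bilabial), so this form is consistent with the same rule.
/b/ is a voiced bilabial stop. The following trigger /t/ is alveolar, so /b/ must become alveolar as well.
The voiced alveolar stop is [d], so /b/ → [d].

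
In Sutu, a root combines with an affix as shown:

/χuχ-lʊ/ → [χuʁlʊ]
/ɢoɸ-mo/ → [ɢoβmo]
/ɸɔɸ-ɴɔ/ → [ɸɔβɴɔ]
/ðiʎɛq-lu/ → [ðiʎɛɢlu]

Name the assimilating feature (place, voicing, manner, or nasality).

voicing

The segment that alternates is /χ/, which surfaces as [ʁ] when adjacent to /l/.
The change voiceless → voiced matches the voicing of the following /l/, identifying this as voicing assimilation.
The other alternating forms pattern the same way: /ɸ/ → [β] before /m/ (voiceless → voiced, matching voiced); /ɸ/ → [β] before /ɴ/ (voiceless → voiced, matching voiced); /q/ → [ɢ] before /l/ (voiceless → voiced, matching voiced) — only voicing changes, and always toward the following segment.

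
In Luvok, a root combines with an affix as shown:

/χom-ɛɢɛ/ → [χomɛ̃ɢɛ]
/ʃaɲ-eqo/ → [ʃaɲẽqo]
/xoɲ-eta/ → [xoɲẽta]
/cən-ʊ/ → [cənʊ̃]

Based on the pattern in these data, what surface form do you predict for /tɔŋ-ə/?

[tɔŋə̃]

The data show progressive nasality assimilation (vowel nasalisation): /ɛ/ → [ɛ̃] after /m/; /e/ → [ẽ] after /ɲ/; /ʊ/ → [ʊ̃] after /n/ — a vowel is nasalised by an immediately preceding nasal consonant.
The vowel /ə/ is adjacent to the preceding nasal /ŋ/, so it acquires [+nasal] and surfaces as [ə̃].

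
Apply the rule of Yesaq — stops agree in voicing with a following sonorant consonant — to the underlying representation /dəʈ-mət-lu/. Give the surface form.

[dəɖmədlu]

/ʈ/ is a voiceless retroflex stop. The following trigger /m/ is voiced, so /ʈ/ must become voiced as well.
A voiced retroflex stop is [ɖ], so the surface segment is [ɖ].
At the second juncture, /t/ likewise becomes [d] adjacent to /l/.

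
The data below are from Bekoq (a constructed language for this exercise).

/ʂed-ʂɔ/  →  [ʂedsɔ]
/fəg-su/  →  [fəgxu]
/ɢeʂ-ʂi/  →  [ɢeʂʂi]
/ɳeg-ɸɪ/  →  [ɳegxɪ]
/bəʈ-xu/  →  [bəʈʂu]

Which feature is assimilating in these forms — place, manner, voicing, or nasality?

Comparing underlying and surface forms, /ʂ/ → [s] is the alternation; the neighbouring /d/ is constant.
The change retroflex → alveolar matches the place of the preceding /d/, identifying this as place assimilation.
The same holds elsewhere in the data: /s/ → [x] after /g/ (alveolar → velar, matching velar); /ɸ/ → [x] after /g/ (bilabial → velar, matching velar); /x/ → [ʂ] after /ʈ/ (velar → retroflex, matching retroflex) — only place changes, and always toward the preceding segment.
Nothing changes in [ɢeʂʂi]: there the adjacent consonants already agree in place (/ʂ/ and /ʂ/ are both retroflex), so this form is consistent with the same rule.

place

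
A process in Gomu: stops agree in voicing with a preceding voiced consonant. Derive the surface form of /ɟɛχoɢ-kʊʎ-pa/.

The rule targets /k/ (voiceless velar stop), which sits after the trigger /ɢ/ (voiced).
The voiced velar stop is [g], so /k/ → [g].
The same rule applies at the second boundary: /p/ → [b] next to /ʎ/.

[ɟɛχoɢgʊʎba]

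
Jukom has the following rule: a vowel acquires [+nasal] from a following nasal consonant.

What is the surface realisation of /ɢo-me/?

/o/ sits next to the nasal /m/ and is therefore nasalised to [õ].

[ɢõme]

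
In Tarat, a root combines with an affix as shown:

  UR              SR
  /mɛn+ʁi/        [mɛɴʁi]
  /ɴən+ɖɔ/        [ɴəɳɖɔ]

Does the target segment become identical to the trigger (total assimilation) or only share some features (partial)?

Underlying /n/ is realised as [ɴ] next to /ʁ/; /ʁ/ itself does not change.
The change alveolar → uvular matches the place of the following /ʁ/, identifying this as place assimilation.
Manner and voice are unchanged, so the assimilation is partial, not total.
The other alternating form patterns the same way: /n/ → [ɳ] before /ɖ/ (alveolar → retroflex, matching retroflex) — only place changes, and always toward the following segment.

partial assimilation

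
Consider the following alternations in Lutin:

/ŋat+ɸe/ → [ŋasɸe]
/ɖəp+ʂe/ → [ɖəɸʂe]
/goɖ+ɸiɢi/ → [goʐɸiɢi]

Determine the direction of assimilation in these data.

Underlying /t/ is realised as [s] next to /ɸ/; /ɸ/ itself does not change.
/t/ is a stop while /ɸ/ is a fricative; the output [s] is a fricative, matching the trigger — so the feature that spreads is manner.
Checking the remaining alternations: /p/ → [ɸ] before /ʂ/ (stop → fricative, matching a fricative); /ɖ/ → [ʐ] before /ɸ/ (stop → fricative, matching a fricative) — only manner changes, and always toward the following segment.
The trigger is the following segment, so the direction is regressive (anticipatory).

regressive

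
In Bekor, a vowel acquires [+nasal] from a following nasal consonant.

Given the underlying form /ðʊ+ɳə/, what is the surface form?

The vowel /ʊ/ is adjacent to the following nasal /ɳ/, so it acquires [+nasal] and surfaces as [ʊ̃].

[ðʊ̃ɳə]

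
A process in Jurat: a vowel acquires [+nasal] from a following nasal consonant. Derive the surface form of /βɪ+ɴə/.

[βɪ̃ɴə]

The vowel /ɪ/ is adjacent to the following nasal /ɴ/, so it acquires [+nasal] and surfaces as [ɪ̃].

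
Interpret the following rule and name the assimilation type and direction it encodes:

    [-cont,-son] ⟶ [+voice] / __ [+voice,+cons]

The target ([-cont,-son], stops) acquires [+voice] next to a voiced consonant ([+voice,+cons]) — it takes on the voicing of its neighbour, so the feature that spreads is voicing.
Since the environment is written after the underscore, the trigger follows the target; the direction is regressive.

regressive voicing assimilation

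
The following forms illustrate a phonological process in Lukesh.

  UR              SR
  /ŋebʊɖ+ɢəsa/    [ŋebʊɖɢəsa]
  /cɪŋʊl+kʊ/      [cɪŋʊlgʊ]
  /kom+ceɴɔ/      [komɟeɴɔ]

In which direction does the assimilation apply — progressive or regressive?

progressive

Underlying /k/ is realised as [g] next to /l/; /l/ itself does not change.
The change voiceless → voiced matches the voicing of the preceding /l/, identifying this as voicing assimilation.
The other alternating form patterns the same way: /c/ → [ɟ] after /m/ (voiceless → voiced, matching voiced) — only voicing changes, and always toward the preceding segment.
Nothing changes in [ŋebʊɖɢəsa]: there the adjacent consonants already agree in voicing (/ɢ/ and /ɖ/ are both voiced), so this form is consistent with the same rule.
The trigger is the preceding segment, so the direction is progressive (perseverative).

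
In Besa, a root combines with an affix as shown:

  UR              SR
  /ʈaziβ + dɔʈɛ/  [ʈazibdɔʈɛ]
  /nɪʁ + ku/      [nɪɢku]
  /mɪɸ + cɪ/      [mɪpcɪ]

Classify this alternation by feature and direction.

regressive manner assimilation

The segment that alternates is /β/, which surfaces as [b] when adjacent to /d/.
The change fricative → stop matches the manner of the following /d/, identifying this as manner assimilation.
Place and voice are unchanged, so the assimilation is partial, not total.
Checking the remaining alternations: /ʁ/ → [ɢ] before /k/ (fricative → stop, matching a stop); /ɸ/ → [p] before /c/ (fricative → stop, matching a stop) — only manner changes, and always toward the following segment.
The trigger is the following segment, so the direction is regressive (anticipatory).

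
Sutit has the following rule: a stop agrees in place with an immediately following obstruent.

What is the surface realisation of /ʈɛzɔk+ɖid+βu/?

/k/ is a voiceless velar stop. The following trigger /ɖ/ is retroflex, so /k/ must become retroflex as well.
The voiceless retroflex stop is [ʈ], so /k/ → [ʈ].
At the second juncture, /d/ likewise becomes [b] adjacent to /β/.

[ʈɛzɔʈɖibβu]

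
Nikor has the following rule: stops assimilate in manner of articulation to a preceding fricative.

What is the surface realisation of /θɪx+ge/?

/g/ is a voiced velar stop. The preceding trigger /x/ is a fricative, so /g/ must become a fricative as well.
Changing only its manner to fricative gives [ɣ] — the voiced velar fricative.

[θɪxɣe]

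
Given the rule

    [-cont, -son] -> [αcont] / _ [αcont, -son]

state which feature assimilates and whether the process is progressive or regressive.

The rule copies [cont] (continuancy) from the environment onto the target stops; since [±cont] encodes the stop/fricative manner contrast, the assimilating dimension is manner.
Since the environment is written after the underscore, the trigger follows the target; the direction is regressive.

regressive manner assimilation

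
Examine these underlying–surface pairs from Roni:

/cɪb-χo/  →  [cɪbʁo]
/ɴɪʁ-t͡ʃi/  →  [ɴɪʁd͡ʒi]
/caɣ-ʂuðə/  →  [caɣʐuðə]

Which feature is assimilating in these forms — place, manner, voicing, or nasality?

Underlying /χ/ is realised as [ʁ] next to /b/; /b/ itself does not change.
The change voiceless → voiced matches the voicing of the preceding /b/, identifying this as voicing assimilation.
Checking the remaining alternations: /t͡ʃ/ → [d͡ʒ] after /ʁ/ (voiceless → voiced, matching voiced); /ʂ/ → [ʐ] after /ɣ/ (voiceless → voiced, matching voiced) — only voicing changes, and always toward the preceding segment.

voicing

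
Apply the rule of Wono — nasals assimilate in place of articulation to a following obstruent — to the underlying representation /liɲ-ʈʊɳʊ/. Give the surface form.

[liɳʈʊɳʊ]

/ɲ/ is a voiced palatal nasal. The following trigger /ʈ/ is retroflex, so /ɲ/ must become retroflex as well.
The voiced retroflex nasal is [ɳ], so /ɲ/ → [ɳ].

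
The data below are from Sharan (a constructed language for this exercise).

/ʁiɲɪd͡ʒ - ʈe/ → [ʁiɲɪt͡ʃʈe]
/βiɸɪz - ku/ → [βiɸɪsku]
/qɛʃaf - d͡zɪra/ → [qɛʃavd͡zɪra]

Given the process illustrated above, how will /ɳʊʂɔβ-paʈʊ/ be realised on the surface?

[ɳʊʂɔɸpaʈʊ]

The data show regressive voicing assimilation: /d͡ʒ/ → [t͡ʃ] before /ʈ/; /z/ → [s] before /k/; /f/ → [v] before /d͡z/. In each pair only voicing changes, matching the following consonant, while place and manner stay constant.
/β/ is a voiced bilabial fricative. The following trigger /p/ is voiceless, so /β/ must become voiceless as well.
A voiceless bilabial fricative is [ɸ], so the surface segment is [ɸ].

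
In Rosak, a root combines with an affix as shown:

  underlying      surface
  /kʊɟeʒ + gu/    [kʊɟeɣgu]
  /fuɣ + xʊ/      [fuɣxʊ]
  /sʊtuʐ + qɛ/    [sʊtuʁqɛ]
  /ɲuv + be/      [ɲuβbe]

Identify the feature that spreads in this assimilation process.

place

Comparing underlying and surface forms, /ʒ/ → [ɣ] is the alternation; the neighbouring /g/ is constant.
The change postalveolar → velar matches the place of the following /g/, identifying this as place assimilation.
Checking the remaining alternations: /ʐ/ → [ʁ] before /q/ (retroflex → uvular, matching uvular); /v/ → [β] before /b/ (labiodental → bilabial, matching bilabial) — only place changes, and always toward the following segment.
No alternation appears in [fuɣxʊ]: there the adjacent consonants already agree in place (/ɣ/ and /x/ are both velar), so this form is consistent with the same rule.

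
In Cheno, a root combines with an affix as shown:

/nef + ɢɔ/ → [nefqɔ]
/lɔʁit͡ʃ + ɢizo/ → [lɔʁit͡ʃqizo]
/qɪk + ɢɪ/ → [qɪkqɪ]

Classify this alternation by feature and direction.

progressive voicing assimilation

The segment that alternates is /ɢ/, which surfaces as [q] when adjacent to /f/.
The change voiced → voiceless matches the voicing of the preceding /f/, identifying this as voicing assimilation.
Place and manner are unchanged, so the assimilation is partial, not total.
The other alternating forms pattern the same way: /ɢ/ → [q] after /t͡ʃ/ (voiced → voiceless, matching voiceless); /ɢ/ → [q] after /k/ (voiced → voiceless, matching voiceless) — only voicing changes, and always toward the preceding segment.
Since the segment that changes follows the conditioning segment, the assimilation is progressive.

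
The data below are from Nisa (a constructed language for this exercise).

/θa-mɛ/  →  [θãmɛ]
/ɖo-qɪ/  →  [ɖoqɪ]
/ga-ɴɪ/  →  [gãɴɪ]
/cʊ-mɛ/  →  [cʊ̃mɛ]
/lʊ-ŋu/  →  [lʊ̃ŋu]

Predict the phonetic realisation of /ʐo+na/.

[ʐõna]

The data show regressive nasality assimilation (vowel nasalisation): /a/ → [ã] before /m/; /a/ → [ã] before /ɴ/; /ʊ/ → [ʊ̃] before /m/; /ʊ/ → [ʊ̃] before /ŋ/ — a vowel is nasalised by an immediately following nasal consonant.
No change occurs in [ɖoqɪ] because the vowel at the boundary is adjacent to an oral consonant, not a nasal (/o/ next to /q/).
/o/ sits next to the nasal /n/ and is therefore nasalised to [õ].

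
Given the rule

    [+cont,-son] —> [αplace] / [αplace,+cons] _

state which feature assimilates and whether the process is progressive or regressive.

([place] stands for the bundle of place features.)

The rule copies the place features (abbreviated [place]) from the environment onto the target, so the assimilating feature is place.
The conditioning segment sits to the left of the focus bar, meaning the trigger precedes the segment that changes — progressive assimilation.

progressive place assimilation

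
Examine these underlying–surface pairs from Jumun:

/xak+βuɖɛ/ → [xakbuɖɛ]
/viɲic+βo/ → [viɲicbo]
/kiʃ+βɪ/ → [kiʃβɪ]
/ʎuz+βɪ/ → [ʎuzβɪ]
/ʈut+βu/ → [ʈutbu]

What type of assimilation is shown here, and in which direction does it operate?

The segment that alternates is /β/, which surfaces as [b] when adjacent to /k/.
/β/ is a fricative while /k/ is a stop; the output [b] is a stop, matching the trigger — so the feature that spreads is manner.
Place and voice are unchanged, so the assimilation is partial, not total.
The other alternating forms pattern the same way: /β/ → [b] after /c/ (fricative → stop, matching a stop); /β/ → [b] after /t/ (fricative → stop, matching a stop) — only manner changes, and always toward the preceding segment.
No alternation appears in [kiʃβɪ], [ʎuzβɪ]: there the adjacent consonants already agree in manner (/β/ and /ʃ/ are both fricatives; /β/ and /z/ are both fricatives), so these forms are consistent with the same rule.
The trigger is the preceding segment, so the direction is progressive (perseverative).

progressive manner assimilation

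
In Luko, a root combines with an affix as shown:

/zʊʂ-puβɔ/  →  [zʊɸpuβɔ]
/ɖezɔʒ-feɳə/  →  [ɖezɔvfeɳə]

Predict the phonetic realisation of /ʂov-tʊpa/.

[ʂoztʊpa]

The data show regressive place assimilation: /ʂ/ → [ɸ] before /p/; /ʒ/ → [v] before /f/. In each pair only place changes, matching the following consonant, while manner and voice stay constant.
The rule targets /v/ (voiced labiodental fricative), which sits before the trigger /t/ (alveolar).
The voiced alveolar fricative is [z], so /v/ → [z].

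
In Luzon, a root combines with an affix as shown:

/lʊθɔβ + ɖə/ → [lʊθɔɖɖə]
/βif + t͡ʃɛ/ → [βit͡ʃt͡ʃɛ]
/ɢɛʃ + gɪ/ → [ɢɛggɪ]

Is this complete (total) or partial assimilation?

total assimilation

Comparing underlying and surface forms, /β/ → [ɖ] is the alternation; the neighbouring /ɖ/ is constant.
The output [ɖ] is identical to the trigger /ɖ/ — every feature (place, manner, voicing) has been copied — so this is total assimilation.
The other forms behave the same way: /f/ → [t͡ʃ] before /t͡ʃ/; /ʃ/ → [g] before /g/ — in each case the output is a copy of the following consonant.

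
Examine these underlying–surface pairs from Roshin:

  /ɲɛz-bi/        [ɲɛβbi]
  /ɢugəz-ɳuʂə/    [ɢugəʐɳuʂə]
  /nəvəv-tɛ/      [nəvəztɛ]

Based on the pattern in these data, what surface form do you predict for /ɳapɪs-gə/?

The data show regressive place assimilation: /z/ → [β] before /b/; /z/ → [ʐ] before /ɳ/; /v/ → [z] before /t/. In each pair only place changes, matching the following consonant, while manner and voice stay constant.
/s/ is a voiceless alveolar fricative. The following trigger /g/ is velar, so /s/ must become velar as well.
The voiceless velar fricative is [x], so /s/ → [x].

[ɳapɪxgə]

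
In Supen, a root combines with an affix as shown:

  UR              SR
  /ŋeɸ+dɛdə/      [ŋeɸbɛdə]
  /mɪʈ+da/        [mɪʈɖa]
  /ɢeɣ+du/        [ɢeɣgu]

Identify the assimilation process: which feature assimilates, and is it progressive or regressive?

Comparing underlying and surface forms, /d/ → [b] is the alternation; the neighbouring /ɸ/ is constant.
The change alveolar → bilabial matches the place of the preceding /ɸ/, identifying this as place assimilation.
Manner and voice are unchanged, so the assimilation is partial, not total.
The other alternating forms pattern the same way: /d/ → [ɖ] after /ʈ/ (alveolar → retroflex, matching retroflex); /d/ → [g] after /ɣ/ (alveolar → velar, matching velar) — only place changes, and always toward the preceding segment.
Since the segment that changes follows the conditioning segment, the assimilation is progressive.

progressive place assimilation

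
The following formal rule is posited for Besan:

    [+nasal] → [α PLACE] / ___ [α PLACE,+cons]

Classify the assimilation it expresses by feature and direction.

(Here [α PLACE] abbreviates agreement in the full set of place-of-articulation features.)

regressive place assimilation

The rule copies the place features (abbreviated [PLACE]) from the environment onto the target, so the assimilating feature is place.
Since the environment is written after the underscore, the trigger follows the target; the direction is regressive.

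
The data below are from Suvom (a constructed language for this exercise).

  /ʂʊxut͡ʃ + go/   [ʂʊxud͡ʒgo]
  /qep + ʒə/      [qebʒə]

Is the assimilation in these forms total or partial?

Underlying /t͡ʃ/ is realised as [d͡ʒ] next to /g/; /g/ itself does not change.
/t͡ʃ/ is voiceless while /g/ is voiced; the output [d͡ʒ] is voiced, matching the trigger — so the feature that spreads is voicing.
Place and manner are unchanged, so the assimilation is partial, not total.
The same holds elsewhere in the data: /p/ → [b] before /ʒ/ (voiceless → voiced, matching voiced) — only voicing changes, and always toward the following segment.

partial assimilation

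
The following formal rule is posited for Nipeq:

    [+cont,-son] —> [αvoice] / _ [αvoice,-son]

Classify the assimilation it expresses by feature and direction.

regressive voicing assimilation

The rule copies [voice] from the environment onto the target, so the assimilating feature is voicing.
Since the environment is written after the underscore, the trigger follows the target; the direction is regressive.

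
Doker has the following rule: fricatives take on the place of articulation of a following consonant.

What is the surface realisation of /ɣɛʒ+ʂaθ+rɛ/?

/ʒ/ is a voiced postalveolar fricative. The following trigger /ʂ/ is retroflex, so /ʒ/ must become retroflex as well.
Changing only its place to retroflex gives [ʐ] — the voiced retroflex fricative.
The same rule applies at the second boundary: /θ/ → [s] next to /r/.

[ɣɛʐʂasrɛ]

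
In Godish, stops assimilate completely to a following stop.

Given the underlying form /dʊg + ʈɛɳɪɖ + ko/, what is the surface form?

[dʊʈʈɛɳɪkko]

/g/ is the segment targeted by the rule; it sits immediately before /ʈ/, so it assimilates completely and surfaces as [ʈ].
The same rule applies at the second boundary: /ɖ/ → [k] next to /k/.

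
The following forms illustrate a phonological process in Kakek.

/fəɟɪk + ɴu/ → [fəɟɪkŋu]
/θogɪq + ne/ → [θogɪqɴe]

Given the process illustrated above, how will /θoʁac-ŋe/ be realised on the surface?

The data show progressive place assimilation: /ɴ/ → [ŋ] after /k/; /n/ → [ɴ] after /q/. In each pair only place changes, matching the preceding consonant, while manner and voice stay constant.
/ŋ/ is a voiced velar nasal. The preceding trigger /c/ is palatal, so /ŋ/ must become palatal as well.
A voiced palatal nasal is [ɲ], so the surface segment is [ɲ].

[θoʁacɲe]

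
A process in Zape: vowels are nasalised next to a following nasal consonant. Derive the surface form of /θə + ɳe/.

/ə/ sits next to the nasal /ɳ/ and is therefore nasalised to [ə̃].

[θə̃ɳe]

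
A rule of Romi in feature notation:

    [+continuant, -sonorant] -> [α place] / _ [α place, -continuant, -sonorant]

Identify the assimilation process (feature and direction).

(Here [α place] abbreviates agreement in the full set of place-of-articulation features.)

regressive place assimilation

The rule copies the place features (abbreviated [place]) from the environment onto the target, so the assimilating feature is place.
Since the environment is written after the underscore, the trigger follows the target; the direction is regressive.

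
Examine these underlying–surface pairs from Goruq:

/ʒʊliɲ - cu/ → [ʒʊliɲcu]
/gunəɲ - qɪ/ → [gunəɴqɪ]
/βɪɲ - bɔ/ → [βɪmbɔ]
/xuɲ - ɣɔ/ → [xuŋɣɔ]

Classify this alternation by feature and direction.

regressive place assimilation

The segment that alternates is /ɲ/, which surfaces as [ɴ] when adjacent to /q/.
The change palatal → uvular matches the place of the following /q/, identifying this as place assimilation.
Manner and voice are unchanged, so the assimilation is partial, not total.
The same holds elsewhere in the data: /ɲ/ → [m] before /b/ (palatal → bilabial, matching bilabial); /ɲ/ → [ŋ] before /ɣ/ (palatal → velar, matching velar) — only place changes, and always toward the following segment.
Nothing changes in [ʒʊliɲcu]: there the adjacent consonants already agree in place (/ɲ/ and /c/ are both palatal), so this form is consistent with the same rule.
Since the segment that changes precedes the conditioning segment, the assimilation is regressive.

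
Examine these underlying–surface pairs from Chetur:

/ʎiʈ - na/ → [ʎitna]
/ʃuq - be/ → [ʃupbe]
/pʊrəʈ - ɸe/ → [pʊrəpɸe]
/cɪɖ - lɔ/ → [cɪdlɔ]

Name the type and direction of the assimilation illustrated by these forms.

Comparing underlying and surface forms, /ʈ/ → [t] is the alternation; the neighbouring /n/ is constant.
The change retroflex → alveolar matches the place of the following /n/, identifying this as place assimilation.
Manner and voice are unchanged, so the assimilation is partial, not total.
The same holds elsewhere in the data: /q/ → [p] before /b/ (uvular → bilabial, matching bilabial); /ʈ/ → [p] before /ɸ/ (retroflex → bilabial, matching bilabial); /ɖ/ → [d] before /l/ (retroflex → alveolar, matching alveolar) — only place changes, and always toward the following segment.
Since the segment that changes precedes the conditioning segment, the assimilation is regressive.

regressive place assimilation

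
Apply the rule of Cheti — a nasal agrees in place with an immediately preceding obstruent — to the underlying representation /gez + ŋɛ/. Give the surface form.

[geznɛ]

/ŋ/ is a voiced velar nasal. The preceding trigger /z/ is alveolar, so /ŋ/ must become alveolar as well.
Changing only its place to alveolar gives [n] — the voiced alveolar nasal.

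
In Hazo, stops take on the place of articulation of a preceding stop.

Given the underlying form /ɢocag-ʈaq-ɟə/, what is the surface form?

/ʈ/ is a voiceless retroflex stop. The preceding trigger /g/ is velar, so /ʈ/ must become velar as well.
The voiceless velar stop is [k], so /ʈ/ → [k].
At the second juncture, /ɟ/ likewise becomes [ɢ] adjacent to /q/.

[ɢocagkaqɢə]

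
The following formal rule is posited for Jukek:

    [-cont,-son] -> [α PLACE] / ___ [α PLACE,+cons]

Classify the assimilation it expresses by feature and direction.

regressive place assimilation

The rule copies the place features (abbreviated [PLACE]) from the environment onto the target, so the assimilating feature is place.
The conditioning segment sits to the right of the focus bar, meaning the trigger follows the segment that changes — regressive assimilation.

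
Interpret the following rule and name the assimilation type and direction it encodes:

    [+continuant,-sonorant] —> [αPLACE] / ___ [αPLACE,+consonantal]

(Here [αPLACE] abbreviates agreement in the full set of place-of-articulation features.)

The rule copies the place features (abbreviated [PLACE]) from the environment onto the target, so the assimilating feature is place.
The conditioning segment sits to the right of the focus bar, meaning the trigger follows the segment that changes — regressive assimilation.

regressive place assimilation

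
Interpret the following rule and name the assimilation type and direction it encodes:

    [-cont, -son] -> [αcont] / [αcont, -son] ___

The shared variable α links the value of [cont] on the target to that of the neighbouring obstruent. [cont] distinguishes stops from fricatives — a manner-of-articulation feature — so this is manner assimilation.
The conditioning segment sits to the left of the focus bar, meaning the trigger precedes the segment that changes — progressive assimilation.

progressive manner assimilation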